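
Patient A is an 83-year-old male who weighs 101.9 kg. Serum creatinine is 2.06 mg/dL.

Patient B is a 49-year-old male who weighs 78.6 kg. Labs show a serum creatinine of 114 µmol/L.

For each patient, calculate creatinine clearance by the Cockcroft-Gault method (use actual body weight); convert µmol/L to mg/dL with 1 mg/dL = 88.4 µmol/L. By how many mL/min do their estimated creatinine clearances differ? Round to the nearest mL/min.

Patient A: CrCl = (140 − 83) × 101.9 / (72 × 2.06) = 5808.3 / 148.32 ≈ 39.2 mL/min
Patient B: SCr = 114 / 88.4 = 1.29 mg/dL
Patient B: CrCl = (140 − 49) × 78.6 / (72 × 1.29) = 7152.6 / 92.88 ≈ 77.0 mL/min
|39.2 − 77.0| = 37.8 mL/min

38 mL/min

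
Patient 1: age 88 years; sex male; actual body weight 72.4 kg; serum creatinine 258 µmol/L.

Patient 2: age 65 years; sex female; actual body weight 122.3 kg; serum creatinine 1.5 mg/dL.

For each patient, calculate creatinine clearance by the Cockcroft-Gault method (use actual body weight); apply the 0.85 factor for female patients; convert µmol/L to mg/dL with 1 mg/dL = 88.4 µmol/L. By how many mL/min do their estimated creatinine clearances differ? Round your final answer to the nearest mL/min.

54 mL/min

Patient 1: SCr = 258 / 88.4 = 2.919 mg/dL
Patient 1: CrCl = (140 − 88) × 72.4 / (72 × 2.919) = 3764.8 / 210.17 ≈ 17.9 mL/min
Patient 2: CrCl = (140 − 65) × 122.3 / (72 × 1.5) × 0.85 = 9172.5 / 108.00 × 0.85 ≈ 72.2 mL/min
|17.9 − 72.2| = 54.3 mL/min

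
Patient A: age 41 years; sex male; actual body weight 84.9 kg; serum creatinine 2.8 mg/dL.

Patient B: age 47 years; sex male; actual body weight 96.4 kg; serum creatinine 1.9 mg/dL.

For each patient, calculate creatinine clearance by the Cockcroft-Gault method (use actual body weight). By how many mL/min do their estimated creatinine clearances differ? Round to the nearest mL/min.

Patient A: CrCl = (140 − 41) × 84.9 / (72 × 2.8) = 8405.1 / 201.60 ≈ 41.7 mL/min
Patient B: CrCl = (140 − 47) × 96.4 / (72 × 1.9) = 8965.2 / 136.80 ≈ 65.5 mL/min
|41.7 − 65.5| = 23.8 mL/min

24 mL/min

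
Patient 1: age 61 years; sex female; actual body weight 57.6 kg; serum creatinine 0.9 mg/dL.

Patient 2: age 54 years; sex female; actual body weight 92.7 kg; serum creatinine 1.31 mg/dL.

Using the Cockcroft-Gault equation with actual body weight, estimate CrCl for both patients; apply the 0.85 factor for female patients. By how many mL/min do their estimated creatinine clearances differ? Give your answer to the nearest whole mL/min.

12 mL/min

Patient 1: CrCl = (140 − 61) × 57.6 / (72 × 0.9) × 0.85 = 4550.4 / 64.80 × 0.85 ≈ 59.7 mL/min
Patient 2: CrCl = (140 − 54) × 92.7 / (72 × 1.31) × 0.85 = 7972.2 / 94.32 × 0.85 ≈ 71.8 mL/min
|59.7 − 71.8| = 12.1 mL/min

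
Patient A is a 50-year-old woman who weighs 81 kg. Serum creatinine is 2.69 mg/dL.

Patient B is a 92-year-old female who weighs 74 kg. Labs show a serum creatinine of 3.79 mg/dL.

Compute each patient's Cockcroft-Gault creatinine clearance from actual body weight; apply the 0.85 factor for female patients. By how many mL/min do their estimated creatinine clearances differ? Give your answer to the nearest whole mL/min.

21 mL/min

Patient A: CrCl = (140 − 50) × 81 / (72 × 2.69) × 0.85 = 7290.0 / 193.68 × 0.85 ≈ 32.0 mL/min
Patient B: CrCl = (140 − 92) × 74 / (72 × 3.79) × 0.85 = 3552.0 / 272.88 × 0.85 ≈ 11.1 mL/min
|32.0 − 11.1| = 20.9 mL/min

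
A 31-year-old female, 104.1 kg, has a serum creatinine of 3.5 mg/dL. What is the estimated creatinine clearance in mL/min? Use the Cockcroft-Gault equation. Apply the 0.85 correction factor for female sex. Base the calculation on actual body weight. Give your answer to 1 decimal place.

CrCl = (140 − 31) × 104.1 / (72 × 3.5) × 0.85 = 11346.9 / 252.00 × 0.85 ≈ 38.3 mL/min

38.3 mL/min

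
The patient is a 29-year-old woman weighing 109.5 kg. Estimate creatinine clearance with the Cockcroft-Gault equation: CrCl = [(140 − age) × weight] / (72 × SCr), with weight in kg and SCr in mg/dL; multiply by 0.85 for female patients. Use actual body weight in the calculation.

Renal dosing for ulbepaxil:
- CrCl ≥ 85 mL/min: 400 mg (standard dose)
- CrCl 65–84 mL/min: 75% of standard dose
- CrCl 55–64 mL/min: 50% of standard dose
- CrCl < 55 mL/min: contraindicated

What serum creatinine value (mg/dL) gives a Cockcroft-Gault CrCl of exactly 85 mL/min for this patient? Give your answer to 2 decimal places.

1.69 mg/dL

Standard dose requires CrCl ≥ 85 mL/min.
Set (140 − 29) × 109.5 × 0.85 / (72 × SCr) = 85
SCr = (140 − 29) × 109.5 × 0.85 / (72 × 85) = 1.688 mg/dL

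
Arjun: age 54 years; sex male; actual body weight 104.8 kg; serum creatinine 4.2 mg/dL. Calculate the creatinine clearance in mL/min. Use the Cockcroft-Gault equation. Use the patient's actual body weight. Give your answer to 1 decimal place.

CrCl = (140 − 54) × 104.8 / (72 × 4.2) = 9012.8 / 302.40 ≈ 29.8 mL/min

29.8 mL/min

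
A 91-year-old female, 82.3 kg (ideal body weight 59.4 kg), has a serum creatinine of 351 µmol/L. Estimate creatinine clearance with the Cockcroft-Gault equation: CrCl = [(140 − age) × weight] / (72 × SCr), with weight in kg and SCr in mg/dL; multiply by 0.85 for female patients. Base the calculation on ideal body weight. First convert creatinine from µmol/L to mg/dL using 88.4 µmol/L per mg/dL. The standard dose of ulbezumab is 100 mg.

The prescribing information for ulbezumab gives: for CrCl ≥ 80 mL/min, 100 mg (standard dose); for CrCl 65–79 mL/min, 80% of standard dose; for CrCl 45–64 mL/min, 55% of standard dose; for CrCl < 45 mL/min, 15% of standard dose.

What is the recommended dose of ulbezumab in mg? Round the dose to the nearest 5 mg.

15 mg

SCr = 351 / 88.4 = 3.971 mg/dL
CrCl = (140 − 91) × 59.4 / (72 × 3.971) × 0.85 = 2910.6 / 285.91 × 0.85 ≈ 8.7 mL/min
CrCl ≈ 9 mL/min → bracket < 45 mL/min.
15% of 100 mg = 15 mg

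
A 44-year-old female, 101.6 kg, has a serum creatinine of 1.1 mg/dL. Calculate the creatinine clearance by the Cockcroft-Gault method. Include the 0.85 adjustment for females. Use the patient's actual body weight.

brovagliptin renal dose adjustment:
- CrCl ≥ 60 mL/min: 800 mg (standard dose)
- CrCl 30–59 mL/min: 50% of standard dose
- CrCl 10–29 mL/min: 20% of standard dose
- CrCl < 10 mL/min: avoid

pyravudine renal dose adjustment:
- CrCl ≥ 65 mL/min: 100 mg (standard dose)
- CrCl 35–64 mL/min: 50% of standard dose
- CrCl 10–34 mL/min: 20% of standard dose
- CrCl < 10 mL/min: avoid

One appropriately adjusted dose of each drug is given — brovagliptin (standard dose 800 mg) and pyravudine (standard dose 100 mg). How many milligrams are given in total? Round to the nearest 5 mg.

CrCl = (140 − 44) × 101.6 / (72 × 1.1) × 0.85 = 9753.6 / 79.20 × 0.85 ≈ 104.7 mL/min
CrCl ≈ 105 mL/min.
brovagliptin: ≥ 60 mL/min → 100% of 800 mg = 800 mg.
pyravudine: ≥ 65 mL/min → 100% of 100 mg = 100 mg.
Total = 800 + 100 = 900 mg.

900 mg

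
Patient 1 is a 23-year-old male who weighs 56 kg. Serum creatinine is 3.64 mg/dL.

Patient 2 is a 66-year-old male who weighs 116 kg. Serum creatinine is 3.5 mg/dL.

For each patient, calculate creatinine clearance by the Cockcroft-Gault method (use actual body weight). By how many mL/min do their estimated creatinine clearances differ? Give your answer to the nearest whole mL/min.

9 mL/min

Patient 1: CrCl = (140 − 23) × 56 / (72 × 3.64) = 6552.0 / 262.08 ≈ 25.0 mL/min
Patient 2: CrCl = (140 − 66) × 116 / (72 × 3.5) = 8584.0 / 252.00 ≈ 34.1 mL/min
|25.0 − 34.1| = 9.1 mL/min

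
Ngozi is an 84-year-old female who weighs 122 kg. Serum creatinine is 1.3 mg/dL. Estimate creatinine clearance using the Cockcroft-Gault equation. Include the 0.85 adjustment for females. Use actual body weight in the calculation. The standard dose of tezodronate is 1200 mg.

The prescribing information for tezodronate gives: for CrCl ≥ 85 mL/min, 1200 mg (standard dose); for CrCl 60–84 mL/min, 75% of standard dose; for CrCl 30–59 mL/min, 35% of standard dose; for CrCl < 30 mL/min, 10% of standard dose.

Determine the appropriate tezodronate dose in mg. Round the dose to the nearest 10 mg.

900 mg

CrCl = (140 − 84) × 122 / (72 × 1.3) × 0.85 = 6832.0 / 93.60 × 0.85 ≈ 62.0 mL/min
CrCl ≈ 62 mL/min → bracket 60–84 mL/min.
75% of 1200 mg = 900 mg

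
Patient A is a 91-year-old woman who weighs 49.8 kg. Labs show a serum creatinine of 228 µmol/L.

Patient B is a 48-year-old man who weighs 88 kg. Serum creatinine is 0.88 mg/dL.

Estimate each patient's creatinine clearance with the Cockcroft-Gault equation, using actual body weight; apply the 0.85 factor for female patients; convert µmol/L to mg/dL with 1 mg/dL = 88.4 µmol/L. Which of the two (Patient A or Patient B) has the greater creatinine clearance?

Patient A: SCr = 228 / 88.4 = 2.579 mg/dL
Patient A: CrCl = (140 − 91) × 49.8 / (72 × 2.579) × 0.85 = 2440.2 / 185.69 × 0.85 ≈ 11.2 mL/min
Patient B: CrCl = (140 − 48) × 88 / (72 × 0.88) = 8096.0 / 63.36 ≈ 127.8 mL/min
11.2 vs 127.8 mL/min → Patient B is higher.

Patient B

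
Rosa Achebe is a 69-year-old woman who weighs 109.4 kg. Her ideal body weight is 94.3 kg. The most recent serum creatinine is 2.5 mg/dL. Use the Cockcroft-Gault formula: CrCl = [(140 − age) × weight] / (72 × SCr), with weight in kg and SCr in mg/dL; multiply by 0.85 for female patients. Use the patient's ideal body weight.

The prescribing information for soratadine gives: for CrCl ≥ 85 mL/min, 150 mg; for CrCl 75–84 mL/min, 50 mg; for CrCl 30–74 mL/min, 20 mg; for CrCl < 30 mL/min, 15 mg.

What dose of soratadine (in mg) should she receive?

CrCl = (140 − 69) × 94.3 / (72 × 2.5) × 0.85 = 6695.3 / 180.00 × 0.85 ≈ 31.6 mL/min
CrCl ≈ 32 mL/min → bracket 30–74 mL/min.
Dose for this bracket: 20 mg.

20 mg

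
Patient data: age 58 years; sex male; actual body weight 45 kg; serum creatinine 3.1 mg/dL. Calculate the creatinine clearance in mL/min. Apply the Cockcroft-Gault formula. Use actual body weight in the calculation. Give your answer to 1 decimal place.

CrCl = (140 − 58) × 45 / (72 × 3.1) = 3690.0 / 223.20 ≈ 16.5 mL/min

16.5 mL/min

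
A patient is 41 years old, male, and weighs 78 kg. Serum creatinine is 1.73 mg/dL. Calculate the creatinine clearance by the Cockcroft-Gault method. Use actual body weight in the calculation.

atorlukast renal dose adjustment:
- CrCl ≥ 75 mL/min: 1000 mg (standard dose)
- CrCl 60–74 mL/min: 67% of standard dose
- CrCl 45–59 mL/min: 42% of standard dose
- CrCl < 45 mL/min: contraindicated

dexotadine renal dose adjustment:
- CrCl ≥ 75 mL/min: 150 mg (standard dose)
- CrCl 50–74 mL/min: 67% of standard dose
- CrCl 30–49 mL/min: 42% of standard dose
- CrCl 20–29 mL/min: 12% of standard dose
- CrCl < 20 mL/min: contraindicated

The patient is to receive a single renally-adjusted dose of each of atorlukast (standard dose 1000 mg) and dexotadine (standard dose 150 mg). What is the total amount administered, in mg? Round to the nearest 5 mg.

770 mg

CrCl = (140 − 41) × 78 / (72 × 1.73) = 7722.0 / 124.56 ≈ 62.0 mL/min
CrCl ≈ 62 mL/min.
atorlukast: 60–74 mL/min → 67% of 1000 mg = 670 mg.
dexotadine: 50–74 mL/min → 67% of 150 mg = 100.5 mg.
Total = 670 + 100.5 = 770.5 mg.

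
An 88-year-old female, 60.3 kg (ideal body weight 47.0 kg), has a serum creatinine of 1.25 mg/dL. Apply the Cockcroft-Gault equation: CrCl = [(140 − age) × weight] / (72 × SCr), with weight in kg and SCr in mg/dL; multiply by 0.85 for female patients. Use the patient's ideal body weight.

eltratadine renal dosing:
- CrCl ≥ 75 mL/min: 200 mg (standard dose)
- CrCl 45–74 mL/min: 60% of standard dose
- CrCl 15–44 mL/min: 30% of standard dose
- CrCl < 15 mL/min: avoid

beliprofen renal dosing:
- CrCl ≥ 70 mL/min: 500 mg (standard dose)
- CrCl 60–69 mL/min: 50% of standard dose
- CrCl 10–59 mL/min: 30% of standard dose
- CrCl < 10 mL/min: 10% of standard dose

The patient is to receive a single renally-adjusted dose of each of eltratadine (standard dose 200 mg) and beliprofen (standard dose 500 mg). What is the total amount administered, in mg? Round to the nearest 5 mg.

210 mg

CrCl = (140 − 88) × 47 / (72 × 1.25) × 0.85 = 2444.0 / 90.00 × 0.85 ≈ 23.1 mL/min
CrCl ≈ 23 mL/min.
eltratadine: 15–44 mL/min → 30% of 200 mg = 60 mg.
beliprofen: 10–59 mL/min → 30% of 500 mg = 150 mg.
Total = 60 + 150 = 210 mg.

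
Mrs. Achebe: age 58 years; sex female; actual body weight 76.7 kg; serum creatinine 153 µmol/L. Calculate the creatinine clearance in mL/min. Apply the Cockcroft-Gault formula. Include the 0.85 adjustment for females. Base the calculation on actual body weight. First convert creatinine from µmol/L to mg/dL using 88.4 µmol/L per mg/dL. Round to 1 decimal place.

SCr = 153 / 88.4 = 1.731 mg/dL
CrCl = (140 − 58) × 76.7 / (72 × 1.731) × 0.85 = 6289.4 / 124.63 × 0.85 ≈ 42.9 mL/min

42.9 mL/min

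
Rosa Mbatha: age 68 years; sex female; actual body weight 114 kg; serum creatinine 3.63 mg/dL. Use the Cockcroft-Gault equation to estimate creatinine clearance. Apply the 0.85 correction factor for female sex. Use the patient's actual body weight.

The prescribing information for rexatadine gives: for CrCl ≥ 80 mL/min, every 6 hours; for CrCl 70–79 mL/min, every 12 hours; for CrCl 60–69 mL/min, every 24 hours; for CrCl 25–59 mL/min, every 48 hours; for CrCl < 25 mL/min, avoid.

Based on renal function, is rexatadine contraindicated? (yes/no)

CrCl = (140 − 68) × 114 / (72 × 3.63) × 0.85 = 8208.0 / 261.36 × 0.85 ≈ 26.7 mL/min
CrCl ≈ 27 mL/min, which is ≥ 25 mL/min.

no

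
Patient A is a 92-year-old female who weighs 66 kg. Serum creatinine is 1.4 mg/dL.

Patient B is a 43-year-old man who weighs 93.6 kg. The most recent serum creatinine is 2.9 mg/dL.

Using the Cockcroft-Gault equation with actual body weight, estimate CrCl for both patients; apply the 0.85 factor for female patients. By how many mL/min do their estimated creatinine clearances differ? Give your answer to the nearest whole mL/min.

Patient A: CrCl = (140 − 92) × 66 / (72 × 1.4) × 0.85 = 3168.0 / 100.80 × 0.85 ≈ 26.7 mL/min
Patient B: CrCl = (140 − 43) × 93.6 / (72 × 2.9) = 9079.2 / 208.80 ≈ 43.5 mL/min
|26.7 − 43.5| = 16.8 mL/min

17 mL/min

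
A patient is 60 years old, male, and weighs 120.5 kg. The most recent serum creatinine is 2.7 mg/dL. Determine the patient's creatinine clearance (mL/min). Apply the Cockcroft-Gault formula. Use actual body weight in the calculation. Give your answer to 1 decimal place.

49.6 mL/min

CrCl = (140 − 60) × 120.5 / (72 × 2.7) = 9640.0 / 194.40 ≈ 49.6 mL/min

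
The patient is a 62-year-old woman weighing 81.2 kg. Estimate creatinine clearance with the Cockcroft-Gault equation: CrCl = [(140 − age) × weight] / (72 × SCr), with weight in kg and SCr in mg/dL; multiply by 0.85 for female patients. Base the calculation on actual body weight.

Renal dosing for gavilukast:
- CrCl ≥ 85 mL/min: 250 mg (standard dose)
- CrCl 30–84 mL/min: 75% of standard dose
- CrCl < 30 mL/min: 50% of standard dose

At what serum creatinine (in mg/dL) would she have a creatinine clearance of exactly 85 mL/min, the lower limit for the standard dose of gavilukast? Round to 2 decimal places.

Standard dose requires CrCl ≥ 85 mL/min.
Set (140 − 62) × 81.2 × 0.85 / (72 × SCr) = 85
SCr = (140 − 62) × 81.2 × 0.85 / (72 × 85) = 0.880 mg/dL

0.88 mg/dL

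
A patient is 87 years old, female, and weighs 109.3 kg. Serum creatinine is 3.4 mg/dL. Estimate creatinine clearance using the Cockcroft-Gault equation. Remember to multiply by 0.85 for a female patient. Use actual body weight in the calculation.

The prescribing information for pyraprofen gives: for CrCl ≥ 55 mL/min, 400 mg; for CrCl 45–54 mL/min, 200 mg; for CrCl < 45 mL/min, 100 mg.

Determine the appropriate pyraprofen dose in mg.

CrCl = (140 − 87) × 109.3 / (72 × 3.4) × 0.85 = 5792.9 / 244.80 × 0.85 ≈ 20.1 mL/min
CrCl ≈ 20 mL/min → bracket < 45 mL/min.
Dose for this bracket: 100 mg.

100 mg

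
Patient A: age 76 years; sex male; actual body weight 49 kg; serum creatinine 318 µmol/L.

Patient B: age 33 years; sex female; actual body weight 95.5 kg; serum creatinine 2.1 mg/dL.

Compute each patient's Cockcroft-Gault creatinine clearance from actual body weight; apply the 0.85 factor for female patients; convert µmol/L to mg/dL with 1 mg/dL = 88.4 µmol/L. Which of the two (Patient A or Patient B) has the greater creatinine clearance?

Patient B

Patient A: SCr = 318 / 88.4 = 3.597 mg/dL
Patient A: CrCl = (140 − 76) × 49 / (72 × 3.597) = 3136.0 / 258.98 ≈ 12.1 mL/min
Patient B: CrCl = (140 − 33) × 95.5 / (72 × 2.1) × 0.85 = 10218.5 / 151.20 × 0.85 ≈ 57.4 mL/min
12.1 vs 57.4 mL/min → Patient B is higher.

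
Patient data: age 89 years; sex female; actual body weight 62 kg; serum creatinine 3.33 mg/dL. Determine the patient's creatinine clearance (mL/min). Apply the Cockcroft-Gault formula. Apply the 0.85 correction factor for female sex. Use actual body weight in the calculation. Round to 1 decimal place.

11.2 mL/min

CrCl = (140 − 89) × 62 / (72 × 3.33) × 0.85 = 3162.0 / 239.76 × 0.85 ≈ 11.2 mL/min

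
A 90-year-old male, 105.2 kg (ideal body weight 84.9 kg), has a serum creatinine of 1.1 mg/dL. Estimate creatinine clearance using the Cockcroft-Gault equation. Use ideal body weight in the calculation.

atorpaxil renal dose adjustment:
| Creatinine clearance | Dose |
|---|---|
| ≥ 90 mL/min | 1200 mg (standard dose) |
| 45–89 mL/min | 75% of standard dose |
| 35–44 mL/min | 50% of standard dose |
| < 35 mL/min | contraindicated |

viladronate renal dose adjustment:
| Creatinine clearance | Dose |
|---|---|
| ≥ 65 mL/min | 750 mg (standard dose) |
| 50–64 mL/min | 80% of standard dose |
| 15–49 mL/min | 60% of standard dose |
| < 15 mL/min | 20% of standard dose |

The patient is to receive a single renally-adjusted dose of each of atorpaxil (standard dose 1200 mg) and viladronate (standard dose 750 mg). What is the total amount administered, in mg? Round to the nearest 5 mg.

CrCl = (140 − 90) × 84.9 / (72 × 1.1) = 4245.0 / 79.20 ≈ 53.6 mL/min
CrCl ≈ 54 mL/min.
atorpaxil: 45–89 mL/min → 75% of 1200 mg = 900 mg.
viladronate: 50–64 mL/min → 80% of 750 mg = 600 mg.
Total = 900 + 600 = 1500 mg.

1500 mg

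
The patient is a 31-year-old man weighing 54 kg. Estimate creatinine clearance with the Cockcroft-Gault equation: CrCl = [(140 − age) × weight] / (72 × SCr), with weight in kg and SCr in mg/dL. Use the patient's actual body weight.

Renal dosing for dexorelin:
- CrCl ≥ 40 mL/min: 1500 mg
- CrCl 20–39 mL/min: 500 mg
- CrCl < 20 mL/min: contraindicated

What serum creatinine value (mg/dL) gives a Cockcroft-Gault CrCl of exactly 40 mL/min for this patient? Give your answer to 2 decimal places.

2.04 mg/dL

Standard dose requires CrCl ≥ 40 mL/min.
Set (140 − 31) × 54 / (72 × SCr) = 40
SCr = (140 − 31) × 54 / (72 × 40) = 2.044 mg/dL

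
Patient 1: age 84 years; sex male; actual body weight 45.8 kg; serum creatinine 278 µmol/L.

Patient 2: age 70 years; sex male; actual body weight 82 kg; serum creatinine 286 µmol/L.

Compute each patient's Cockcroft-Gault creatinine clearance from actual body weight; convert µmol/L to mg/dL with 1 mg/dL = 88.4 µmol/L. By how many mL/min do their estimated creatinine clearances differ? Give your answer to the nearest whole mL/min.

13 mL/min

Patient 1: SCr = 278 / 88.4 = 3.145 mg/dL
Patient 1: CrCl = (140 − 84) × 45.8 / (72 × 3.145) = 2564.8 / 226.44 ≈ 11.3 mL/min
Patient 2: SCr = 286 / 88.4 = 3.235 mg/dL
Patient 2: CrCl = (140 − 70) × 82 / (72 × 3.235) = 5740.0 / 232.92 ≈ 24.6 mL/min
|11.3 − 24.6| = 13.3 mL/min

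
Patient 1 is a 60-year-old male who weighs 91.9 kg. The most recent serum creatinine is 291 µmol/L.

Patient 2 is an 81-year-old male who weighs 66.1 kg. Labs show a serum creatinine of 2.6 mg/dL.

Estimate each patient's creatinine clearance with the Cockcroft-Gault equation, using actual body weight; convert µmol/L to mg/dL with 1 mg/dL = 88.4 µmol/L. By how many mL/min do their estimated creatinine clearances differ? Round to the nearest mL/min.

10 mL/min

Patient 1: SCr = 291 / 88.4 = 3.292 mg/dL
Patient 1: CrCl = (140 − 60) × 91.9 / (72 × 3.292) = 7352.0 / 237.02 ≈ 31.0 mL/min
Patient 2: CrCl = (140 − 81) × 66.1 / (72 × 2.6) = 3899.9 / 187.20 ≈ 20.8 mL/min
|31.0 − 20.8| = 10.2 mL/min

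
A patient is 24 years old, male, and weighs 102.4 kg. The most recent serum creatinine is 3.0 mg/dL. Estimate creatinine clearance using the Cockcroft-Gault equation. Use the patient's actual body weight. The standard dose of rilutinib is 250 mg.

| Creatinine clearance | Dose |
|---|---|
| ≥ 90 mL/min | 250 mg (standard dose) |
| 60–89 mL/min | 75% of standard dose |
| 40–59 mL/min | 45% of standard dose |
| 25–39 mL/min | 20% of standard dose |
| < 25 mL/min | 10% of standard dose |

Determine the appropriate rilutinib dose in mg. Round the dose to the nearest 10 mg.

110 mg

CrCl = (140 − 24) × 102.4 / (72 × 3) = 11878.4 / 216.00 ≈ 55.0 mL/min
CrCl ≈ 55 mL/min → bracket 40–59 mL/min.
45% of 250 mg = 112.5 mg → 110 mg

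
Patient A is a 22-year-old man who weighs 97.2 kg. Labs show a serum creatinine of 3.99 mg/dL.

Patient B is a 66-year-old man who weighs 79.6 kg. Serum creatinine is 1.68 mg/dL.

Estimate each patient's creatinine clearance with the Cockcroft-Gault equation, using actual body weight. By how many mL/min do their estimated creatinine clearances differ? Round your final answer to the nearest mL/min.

Patient A: CrCl = (140 − 22) × 97.2 / (72 × 3.99) = 11469.6 / 287.28 ≈ 39.9 mL/min
Patient B: CrCl = (140 − 66) × 79.6 / (72 × 1.68) = 5890.4 / 120.96 ≈ 48.7 mL/min
|39.9 − 48.7| = 8.8 mL/min

9 mL/min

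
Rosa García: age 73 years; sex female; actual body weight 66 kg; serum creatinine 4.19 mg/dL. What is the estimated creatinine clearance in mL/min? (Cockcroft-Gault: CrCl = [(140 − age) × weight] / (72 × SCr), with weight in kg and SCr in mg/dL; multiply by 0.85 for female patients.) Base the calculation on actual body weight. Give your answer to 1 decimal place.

12.5 mL/min

CrCl = (140 − 73) × 66 / (72 × 4.19) × 0.85 = 4422.0 / 301.68 × 0.85 ≈ 12.5 mL/min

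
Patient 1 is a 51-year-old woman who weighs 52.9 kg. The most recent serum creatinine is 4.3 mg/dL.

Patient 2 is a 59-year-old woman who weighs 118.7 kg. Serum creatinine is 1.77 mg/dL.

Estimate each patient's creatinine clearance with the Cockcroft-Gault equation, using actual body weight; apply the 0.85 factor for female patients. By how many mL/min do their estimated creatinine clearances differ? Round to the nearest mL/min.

Patient 1: CrCl = (140 − 51) × 52.9 / (72 × 4.3) × 0.85 = 4708.1 / 309.60 × 0.85 ≈ 12.9 mL/min
Patient 2: CrCl = (140 − 59) × 118.7 / (72 × 1.77) × 0.85 = 9614.7 / 127.44 × 0.85 ≈ 64.1 mL/min
|12.9 − 64.1| = 51.2 mL/min

51 mL/min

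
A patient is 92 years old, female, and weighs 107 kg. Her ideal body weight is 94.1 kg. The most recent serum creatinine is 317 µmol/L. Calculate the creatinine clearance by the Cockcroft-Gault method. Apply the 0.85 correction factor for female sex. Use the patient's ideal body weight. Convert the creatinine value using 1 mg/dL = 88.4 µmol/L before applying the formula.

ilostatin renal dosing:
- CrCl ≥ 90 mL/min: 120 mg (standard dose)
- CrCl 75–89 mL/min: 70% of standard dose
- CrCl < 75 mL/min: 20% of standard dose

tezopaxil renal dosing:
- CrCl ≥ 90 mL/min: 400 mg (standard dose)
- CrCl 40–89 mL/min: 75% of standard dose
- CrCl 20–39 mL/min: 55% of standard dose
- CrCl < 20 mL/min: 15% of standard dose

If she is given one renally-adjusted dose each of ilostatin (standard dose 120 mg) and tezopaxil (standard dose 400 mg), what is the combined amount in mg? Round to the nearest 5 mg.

85 mg

SCr = 317 / 88.4 = 3.586 mg/dL
CrCl = (140 − 92) × 94.1 / (72 × 3.586) × 0.85 = 4516.8 / 258.19 × 0.85 ≈ 14.9 mL/min
CrCl ≈ 15 mL/min.
ilostatin: < 75 mL/min → 20% of 120 mg = 24 mg.
tezopaxil: < 20 mL/min → 15% of 400 mg = 60 mg.
Total = 24 + 60 = 84 mg.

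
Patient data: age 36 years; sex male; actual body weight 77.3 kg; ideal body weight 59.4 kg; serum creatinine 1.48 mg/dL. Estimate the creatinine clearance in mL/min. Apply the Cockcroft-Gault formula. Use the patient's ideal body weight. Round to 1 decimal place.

CrCl = (140 − 36) × 59.4 / (72 × 1.48) = 6177.6 / 106.56 ≈ 58.0 mL/min

58.0 mL/min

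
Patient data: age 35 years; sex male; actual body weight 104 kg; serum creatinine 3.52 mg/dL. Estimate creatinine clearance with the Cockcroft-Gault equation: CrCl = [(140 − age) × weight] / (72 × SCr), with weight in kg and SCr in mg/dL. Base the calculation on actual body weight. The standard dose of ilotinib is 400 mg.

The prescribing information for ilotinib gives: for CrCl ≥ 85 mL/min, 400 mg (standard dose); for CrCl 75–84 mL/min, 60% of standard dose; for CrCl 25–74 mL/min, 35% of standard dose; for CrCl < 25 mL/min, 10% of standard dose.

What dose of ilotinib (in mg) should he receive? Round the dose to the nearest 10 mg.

140 mg

CrCl = (140 − 35) × 104 / (72 × 3.52) = 10920.0 / 253.44 ≈ 43.1 mL/min
CrCl ≈ 43 mL/min → bracket 25–74 mL/min.
35% of 400 mg = 140 mg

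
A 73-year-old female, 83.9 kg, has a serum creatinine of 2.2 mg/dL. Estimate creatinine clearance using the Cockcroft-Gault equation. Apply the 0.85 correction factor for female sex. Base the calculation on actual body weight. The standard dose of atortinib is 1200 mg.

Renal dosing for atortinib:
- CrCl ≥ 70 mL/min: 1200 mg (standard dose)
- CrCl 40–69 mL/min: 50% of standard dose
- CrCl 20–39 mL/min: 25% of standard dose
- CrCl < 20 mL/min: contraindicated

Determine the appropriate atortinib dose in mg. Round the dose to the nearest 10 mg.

CrCl = (140 − 73) × 83.9 / (72 × 2.2) × 0.85 = 5621.3 / 158.40 × 0.85 ≈ 30.2 mL/min
CrCl ≈ 30 mL/min → bracket 20–39 mL/min.
25% of 1200 mg = 300 mg

300 mg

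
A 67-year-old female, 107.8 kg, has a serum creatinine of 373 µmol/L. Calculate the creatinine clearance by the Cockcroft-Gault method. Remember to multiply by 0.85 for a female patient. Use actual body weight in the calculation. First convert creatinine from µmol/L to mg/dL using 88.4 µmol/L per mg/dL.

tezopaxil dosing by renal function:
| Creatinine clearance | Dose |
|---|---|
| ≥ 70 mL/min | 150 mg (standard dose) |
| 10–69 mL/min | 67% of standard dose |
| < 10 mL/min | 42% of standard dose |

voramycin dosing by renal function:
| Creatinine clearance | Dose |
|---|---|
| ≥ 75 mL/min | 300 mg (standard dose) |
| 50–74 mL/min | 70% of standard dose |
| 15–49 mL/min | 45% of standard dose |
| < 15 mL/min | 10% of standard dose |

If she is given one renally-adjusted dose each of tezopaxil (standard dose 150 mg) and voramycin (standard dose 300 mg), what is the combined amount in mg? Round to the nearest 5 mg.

235 mg

SCr = 373 / 88.4 = 4.219 mg/dL
CrCl = (140 − 67) × 107.8 / (72 × 4.219) × 0.85 = 7869.4 / 303.77 × 0.85 ≈ 22.0 mL/min
CrCl ≈ 22 mL/min.
tezopaxil: 10–69 mL/min → 67% of 150 mg = 100.5 mg.
voramycin: 15–49 mL/min → 45% of 300 mg = 135 mg.
Total = 100.5 + 135 = 235.5 mg.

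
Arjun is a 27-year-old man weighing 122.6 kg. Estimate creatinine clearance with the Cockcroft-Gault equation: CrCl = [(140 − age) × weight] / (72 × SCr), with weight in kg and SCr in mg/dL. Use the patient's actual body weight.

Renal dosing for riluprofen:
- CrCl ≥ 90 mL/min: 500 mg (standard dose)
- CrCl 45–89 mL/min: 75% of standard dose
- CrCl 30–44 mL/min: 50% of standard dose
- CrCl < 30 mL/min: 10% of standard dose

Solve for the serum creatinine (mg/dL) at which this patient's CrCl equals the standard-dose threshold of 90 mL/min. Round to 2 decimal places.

Standard dose requires CrCl ≥ 90 mL/min.
Set (140 − 27) × 122.6 / (72 × SCr) = 90
SCr = (140 − 27) × 122.6 / (72 × 90) = 2.138 mg/dL

2.14 mg/dL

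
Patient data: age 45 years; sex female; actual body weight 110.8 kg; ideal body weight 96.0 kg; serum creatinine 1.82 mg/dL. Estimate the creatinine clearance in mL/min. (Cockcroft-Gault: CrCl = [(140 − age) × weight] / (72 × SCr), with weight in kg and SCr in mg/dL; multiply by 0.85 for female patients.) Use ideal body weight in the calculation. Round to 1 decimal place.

59.2 mL/min

CrCl = (140 − 45) × 96 / (72 × 1.82) × 0.85 = 9120.0 / 131.04 × 0.85 ≈ 59.2 mL/min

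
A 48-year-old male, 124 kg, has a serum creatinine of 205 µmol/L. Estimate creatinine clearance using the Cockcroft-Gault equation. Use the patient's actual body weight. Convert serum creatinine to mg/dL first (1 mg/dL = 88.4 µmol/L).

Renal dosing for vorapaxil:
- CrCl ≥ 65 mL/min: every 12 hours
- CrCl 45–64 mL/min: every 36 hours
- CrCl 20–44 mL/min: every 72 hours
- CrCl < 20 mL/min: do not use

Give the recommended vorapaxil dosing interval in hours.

every 12 hours

SCr = 205 / 88.4 = 2.319 mg/dL
CrCl = (140 − 48) × 124 / (72 × 2.319) = 11408.0 / 166.97 ≈ 68.3 mL/min
CrCl ≈ 68 mL/min → bracket ≥ 65 mL/min → every 12 hours.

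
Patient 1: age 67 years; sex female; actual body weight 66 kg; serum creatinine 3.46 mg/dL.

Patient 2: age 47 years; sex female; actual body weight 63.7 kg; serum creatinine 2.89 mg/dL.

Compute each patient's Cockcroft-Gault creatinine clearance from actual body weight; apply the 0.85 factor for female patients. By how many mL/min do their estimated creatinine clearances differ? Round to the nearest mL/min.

8 mL/min

Patient 1: CrCl = (140 − 67) × 66 / (72 × 3.46) × 0.85 = 4818.0 / 249.12 × 0.85 ≈ 16.4 mL/min
Patient 2: CrCl = (140 − 47) × 63.7 / (72 × 2.89) × 0.85 = 5924.1 / 208.08 × 0.85 ≈ 24.2 mL/min
|16.4 − 24.2| = 7.8 mL/min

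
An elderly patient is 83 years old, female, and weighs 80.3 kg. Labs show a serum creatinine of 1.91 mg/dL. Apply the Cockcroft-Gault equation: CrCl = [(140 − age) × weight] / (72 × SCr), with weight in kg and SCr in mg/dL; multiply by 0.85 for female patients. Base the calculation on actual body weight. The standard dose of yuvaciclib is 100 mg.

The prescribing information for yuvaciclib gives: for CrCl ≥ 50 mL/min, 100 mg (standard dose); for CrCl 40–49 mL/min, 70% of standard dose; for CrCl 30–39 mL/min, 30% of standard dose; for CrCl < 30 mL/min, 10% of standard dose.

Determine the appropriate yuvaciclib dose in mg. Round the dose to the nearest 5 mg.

CrCl = (140 − 83) × 80.3 / (72 × 1.91) × 0.85 = 4577.1 / 137.52 × 0.85 ≈ 28.3 mL/min
CrCl ≈ 28 mL/min → bracket < 30 mL/min.
10% of 100 mg = 10 mg

10 mg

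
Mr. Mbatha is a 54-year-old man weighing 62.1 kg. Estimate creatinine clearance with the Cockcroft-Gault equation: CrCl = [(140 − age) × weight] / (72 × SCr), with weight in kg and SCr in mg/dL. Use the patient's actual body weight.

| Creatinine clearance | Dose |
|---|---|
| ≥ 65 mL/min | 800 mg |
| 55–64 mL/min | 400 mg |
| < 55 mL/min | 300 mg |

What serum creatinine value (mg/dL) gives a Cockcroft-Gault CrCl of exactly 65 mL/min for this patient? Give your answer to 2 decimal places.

1.14 mg/dL

Standard dose requires CrCl ≥ 65 mL/min.
Set (140 − 54) × 62.1 / (72 × SCr) = 65
SCr = (140 − 54) × 62.1 / (72 × 65) = 1.141 mg/dL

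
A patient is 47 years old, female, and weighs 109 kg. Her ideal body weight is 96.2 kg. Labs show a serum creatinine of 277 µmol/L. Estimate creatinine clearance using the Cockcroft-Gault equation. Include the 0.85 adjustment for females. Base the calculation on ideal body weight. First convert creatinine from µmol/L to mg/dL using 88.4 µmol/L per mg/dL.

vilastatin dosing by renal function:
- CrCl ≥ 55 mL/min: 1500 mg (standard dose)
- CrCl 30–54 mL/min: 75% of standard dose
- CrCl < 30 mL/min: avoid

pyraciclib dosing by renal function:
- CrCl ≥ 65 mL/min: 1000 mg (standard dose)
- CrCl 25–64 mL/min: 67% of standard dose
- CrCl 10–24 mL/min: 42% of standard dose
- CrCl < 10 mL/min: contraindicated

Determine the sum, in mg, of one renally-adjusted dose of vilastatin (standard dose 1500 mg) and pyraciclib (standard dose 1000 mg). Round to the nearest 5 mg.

1795 mg

SCr = 277 / 88.4 = 3.133 mg/dL
CrCl = (140 − 47) × 96.2 / (72 × 3.133) × 0.85 = 8946.6 / 225.58 × 0.85 ≈ 33.7 mL/min
CrCl ≈ 34 mL/min.
vilastatin: 30–54 mL/min → 75% of 1500 mg = 1125 mg.
pyraciclib: 25–64 mL/min → 67% of 1000 mg = 670 mg.
Total = 1125 + 670 = 1795 mg.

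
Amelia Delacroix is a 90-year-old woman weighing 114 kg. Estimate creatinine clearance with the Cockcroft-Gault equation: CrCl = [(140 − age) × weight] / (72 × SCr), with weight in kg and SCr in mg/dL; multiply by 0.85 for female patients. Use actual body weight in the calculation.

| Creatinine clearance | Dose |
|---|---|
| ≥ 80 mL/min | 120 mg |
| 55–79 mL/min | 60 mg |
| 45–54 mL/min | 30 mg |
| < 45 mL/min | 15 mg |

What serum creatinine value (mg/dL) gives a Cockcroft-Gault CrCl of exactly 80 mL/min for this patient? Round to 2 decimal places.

Standard dose requires CrCl ≥ 80 mL/min.
Set (140 − 90) × 114 × 0.85 / (72 × SCr) = 80
SCr = (140 − 90) × 114 × 0.85 / (72 × 80) = 0.841 mg/dL

0.84 mg/dL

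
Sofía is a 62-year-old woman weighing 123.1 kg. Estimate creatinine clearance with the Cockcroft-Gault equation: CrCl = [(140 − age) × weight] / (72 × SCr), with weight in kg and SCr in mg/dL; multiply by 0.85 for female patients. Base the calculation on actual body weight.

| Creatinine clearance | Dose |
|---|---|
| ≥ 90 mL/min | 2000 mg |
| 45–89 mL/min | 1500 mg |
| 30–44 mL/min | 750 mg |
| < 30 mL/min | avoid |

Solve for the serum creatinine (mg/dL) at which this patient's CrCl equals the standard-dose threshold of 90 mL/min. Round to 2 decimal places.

1.26 mg/dL

Standard dose requires CrCl ≥ 90 mL/min.
Set (140 − 62) × 123.1 × 0.85 / (72 × SCr) = 90
SCr = (140 − 62) × 123.1 × 0.85 / (72 × 90) = 1.259 mg/dL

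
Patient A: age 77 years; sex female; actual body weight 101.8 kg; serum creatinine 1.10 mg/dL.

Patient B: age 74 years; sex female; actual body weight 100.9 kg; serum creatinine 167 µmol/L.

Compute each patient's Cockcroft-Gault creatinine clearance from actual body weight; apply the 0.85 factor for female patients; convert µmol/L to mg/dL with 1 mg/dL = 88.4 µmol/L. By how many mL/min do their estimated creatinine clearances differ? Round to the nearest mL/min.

27 mL/min

Patient A: CrCl = (140 − 77) × 101.8 / (72 × 1.1) × 0.85 = 6413.4 / 79.20 × 0.85 ≈ 68.8 mL/min
Patient B: SCr = 167 / 88.4 = 1.889 mg/dL
Patient B: CrCl = (140 − 74) × 100.9 / (72 × 1.889) × 0.85 = 6659.4 / 136.01 × 0.85 ≈ 41.6 mL/min
|68.8 − 41.6| = 27.2 mL/min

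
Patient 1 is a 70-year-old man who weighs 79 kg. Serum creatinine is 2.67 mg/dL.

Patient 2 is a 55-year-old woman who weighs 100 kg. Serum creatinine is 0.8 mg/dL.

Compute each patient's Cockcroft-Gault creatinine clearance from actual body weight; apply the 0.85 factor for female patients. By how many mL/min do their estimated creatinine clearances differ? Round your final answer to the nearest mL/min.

Patient 1: CrCl = (140 − 70) × 79 / (72 × 2.67) = 5530.0 / 192.24 ≈ 28.8 mL/min
Patient 2: CrCl = (140 − 55) × 100 / (72 × 0.8) × 0.85 = 8500.0 / 57.60 × 0.85 ≈ 125.4 mL/min
|28.8 − 125.4| = 96.6 mL/min

97 mL/min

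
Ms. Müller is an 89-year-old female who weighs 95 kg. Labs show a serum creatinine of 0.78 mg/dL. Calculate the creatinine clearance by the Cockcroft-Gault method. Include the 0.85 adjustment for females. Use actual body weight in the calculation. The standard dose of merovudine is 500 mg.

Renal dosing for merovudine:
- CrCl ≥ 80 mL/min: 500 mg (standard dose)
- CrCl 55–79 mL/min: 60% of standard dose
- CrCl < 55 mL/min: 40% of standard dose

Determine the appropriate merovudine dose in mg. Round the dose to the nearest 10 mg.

300 mg

CrCl = (140 − 89) × 95 / (72 × 0.78) × 0.85 = 4845.0 / 56.16 × 0.85 ≈ 73.3 mL/min
CrCl ≈ 73 mL/min → bracket 55–79 mL/min.
60% of 500 mg = 300 mg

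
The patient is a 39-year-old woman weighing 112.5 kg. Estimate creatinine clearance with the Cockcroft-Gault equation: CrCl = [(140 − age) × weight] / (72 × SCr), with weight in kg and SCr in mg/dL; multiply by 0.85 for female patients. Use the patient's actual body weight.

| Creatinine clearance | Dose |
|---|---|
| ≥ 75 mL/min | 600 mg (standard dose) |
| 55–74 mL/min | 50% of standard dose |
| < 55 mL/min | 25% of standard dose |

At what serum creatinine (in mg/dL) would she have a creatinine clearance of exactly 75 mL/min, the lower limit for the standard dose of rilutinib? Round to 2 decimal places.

1.79 mg/dL

Standard dose requires CrCl ≥ 75 mL/min.
Set (140 − 39) × 112.5 × 0.85 / (72 × SCr) = 75
SCr = (140 − 39) × 112.5 × 0.85 / (72 × 75) = 1.789 mg/dL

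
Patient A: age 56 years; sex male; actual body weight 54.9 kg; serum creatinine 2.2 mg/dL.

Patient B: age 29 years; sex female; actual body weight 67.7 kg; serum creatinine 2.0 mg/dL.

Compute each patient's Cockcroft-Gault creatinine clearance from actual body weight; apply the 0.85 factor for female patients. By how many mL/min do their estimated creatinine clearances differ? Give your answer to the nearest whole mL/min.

Patient A: CrCl = (140 − 56) × 54.9 / (72 × 2.2) = 4611.6 / 158.40 ≈ 29.1 mL/min
Patient B: CrCl = (140 − 29) × 67.7 / (72 × 2) × 0.85 = 7514.7 / 144.00 × 0.85 ≈ 44.4 mL/min
|29.1 − 44.4| = 15.3 mL/min

15 mL/min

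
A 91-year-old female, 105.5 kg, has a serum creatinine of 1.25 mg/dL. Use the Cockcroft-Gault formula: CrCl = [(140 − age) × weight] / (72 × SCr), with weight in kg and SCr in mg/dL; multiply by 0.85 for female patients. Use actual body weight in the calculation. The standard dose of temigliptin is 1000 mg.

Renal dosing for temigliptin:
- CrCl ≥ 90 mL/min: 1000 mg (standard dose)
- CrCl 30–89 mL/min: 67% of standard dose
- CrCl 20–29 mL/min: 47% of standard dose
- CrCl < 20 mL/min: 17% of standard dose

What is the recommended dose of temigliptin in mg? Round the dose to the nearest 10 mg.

670 mg

CrCl = (140 − 91) × 105.5 / (72 × 1.25) × 0.85 = 5169.5 / 90.00 × 0.85 ≈ 48.8 mL/min
CrCl ≈ 49 mL/min → bracket 30–89 mL/min.
67% of 1000 mg = 670 mg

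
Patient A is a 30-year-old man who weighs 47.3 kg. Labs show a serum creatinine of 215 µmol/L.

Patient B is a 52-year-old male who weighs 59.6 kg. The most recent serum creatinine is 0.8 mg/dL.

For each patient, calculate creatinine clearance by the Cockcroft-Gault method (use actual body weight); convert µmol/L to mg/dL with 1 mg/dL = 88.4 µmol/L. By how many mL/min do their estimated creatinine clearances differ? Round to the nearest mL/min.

61 mL/min

Patient A: SCr = 215 / 88.4 = 2.432 mg/dL
Patient A: CrCl = (140 − 30) × 47.3 / (72 × 2.432) = 5203.0 / 175.10 ≈ 29.7 mL/min
Patient B: CrCl = (140 − 52) × 59.6 / (72 × 0.8) = 5244.8 / 57.60 ≈ 91.1 mL/min
|29.7 − 91.1| = 61.4 mL/min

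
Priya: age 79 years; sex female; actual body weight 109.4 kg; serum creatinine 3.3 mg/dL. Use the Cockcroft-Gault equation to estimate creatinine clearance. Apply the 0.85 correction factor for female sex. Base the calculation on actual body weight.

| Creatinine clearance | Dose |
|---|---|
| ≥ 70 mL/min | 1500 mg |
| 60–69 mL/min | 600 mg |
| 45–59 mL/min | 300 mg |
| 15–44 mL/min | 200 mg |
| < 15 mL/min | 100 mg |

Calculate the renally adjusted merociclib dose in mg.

200 mg

CrCl = (140 − 79) × 109.4 / (72 × 3.3) × 0.85 = 6673.4 / 237.60 × 0.85 ≈ 23.9 mL/min
CrCl ≈ 24 mL/min → bracket 15–44 mL/min.
Dose for this bracket: 200 mg.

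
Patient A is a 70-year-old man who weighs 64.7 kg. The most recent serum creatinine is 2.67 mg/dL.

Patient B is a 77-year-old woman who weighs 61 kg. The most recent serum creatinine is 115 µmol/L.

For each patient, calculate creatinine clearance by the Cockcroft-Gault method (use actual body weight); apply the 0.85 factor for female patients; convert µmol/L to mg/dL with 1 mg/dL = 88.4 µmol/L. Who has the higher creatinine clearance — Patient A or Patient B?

Patient B

Patient A: CrCl = (140 − 70) × 64.7 / (72 × 2.67) = 4529.0 / 192.24 ≈ 23.6 mL/min
Patient B: SCr = 115 / 88.4 = 1.301 mg/dL
Patient B: CrCl = (140 − 77) × 61 / (72 × 1.301) × 0.85 = 3843.0 / 93.67 × 0.85 ≈ 34.9 mL/min
23.6 vs 34.9 mL/min → Patient B is higher.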